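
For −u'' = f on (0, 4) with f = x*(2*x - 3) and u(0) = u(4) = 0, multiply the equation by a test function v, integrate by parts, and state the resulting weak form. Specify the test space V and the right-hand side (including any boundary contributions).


V = H^1_0(0, 4) (so v(0) = v(4) = 0); weak form: ∫_0^4 u'v' dx = ∫_0^4 (x*(2*x - 3)) v dx for all v ∈ V.

Multiply both sides by a test function v and integrate from 0 to 4:
  ∫_0^4 −u''(x) v(x) dx = ∫_0^4 f(x) v(x) dx.
Integrate the LHS by parts once:
  ∫_0^4 −u'' v dx = −[u'(x) v(x)]_0^4 + ∫_0^4 u'(x) v'(x) dx.
Thus ∫_0^4 u'(x) v'(x) dx = ∫_0^4 f(x) v(x) dx + [u'(x) v(x)]_0^4.
Choose V so that boundary terms are either known or forced to vanish.
u is Dirichlet: u(0) = u(4) = 0. Let V = H^1_0(0, 4); then v(0) = v(4) = 0, and [u' v]_0^4 = 0.
Weak formulation: find u (satisfying any essential BC) such that ∫_0^4 u'(x) v'(x) dx = ∫_0^4 f v dx for all v ∈ V.
Substituting f(x) = x*(2*x - 3), the right-hand side is ∫_0^4 (x*(2*x - 3)) v dx.


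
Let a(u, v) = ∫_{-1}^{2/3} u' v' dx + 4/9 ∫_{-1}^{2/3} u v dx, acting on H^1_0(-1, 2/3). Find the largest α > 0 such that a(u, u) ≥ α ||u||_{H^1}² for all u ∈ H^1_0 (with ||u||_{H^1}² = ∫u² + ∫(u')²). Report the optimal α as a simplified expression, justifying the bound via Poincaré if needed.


α = (100 + 81*π^2)/(9*(25 + 9*π^2))

Coercivity of a(·,·) on H^1_0(-1, 2/3) means a(u, u) ≥ α ||u||_{H^1}² for every u ∈ H^1_0.
The interval has length L = 5/3, and Poincaré/coercivity depend only on L. Here a(u, u) = ∫(u')² + (4/9)·∫u².
Here 0 < c = 4/9 < 1. The condition a(u,u) ≥ α||u||_{H^1}² reads (1−α)∫(u')² ≥ (α−c)∫u². Any admissible α is ≤ 1 (rapidly oscillating u have ∫u²/∫(u')² → 0), and α = 1 would force 0 ≥ (1−c)∫u², impossible since c < 1; so 1−α > 0. By the sharp Poincaré inequality on H^1_0 of an interval of length L, ∫(u')² ≥ (π/L)²∫u² with equality for the first sine mode sin(π(x−x₀)/L) (x₀ the left endpoint), so the inequality holds for all u iff (1−α)(π/L)² ≥ α − c, i.e. α ≤ ((π/L)² + c)/((π/L)² + 1) = (1 + c(L/π)²)/(1 + (L/π)²). With (π/L)² = 9*π^2/25 and c = 4/9, the largest admissible constant is α = ((π/L)² + c)/((π/L)² + 1).
Simplifying, α = (100 + 81*π^2)/(9*(25 + 9*π^2)).


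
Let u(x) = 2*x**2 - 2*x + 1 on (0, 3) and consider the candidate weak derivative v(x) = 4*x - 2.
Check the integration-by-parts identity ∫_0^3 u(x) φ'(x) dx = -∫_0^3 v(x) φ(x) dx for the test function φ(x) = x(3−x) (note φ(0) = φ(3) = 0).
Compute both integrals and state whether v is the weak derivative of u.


LHS = -18, RHS = -18. Yes, v = u' weakly.

u(x) = 2*x**2 - 2*x + 1, classical derivative u'(x) = 4*x - 2.
φ(x) = x(3−x), so φ'(x) = 3 - 2*x.
Note φ(0) = φ(3) = 0, so the boundary term u·φ vanishes.
LHS = ∫_0^3 u(x) φ'(x) dx = ∫_0^3 (-4*x^3 + 10*x^2 - 8*x + 3) dx. Term by term:
  ∫_0^3 -4*x^3 dx = -81;  ∫_0^3 10*x^2 dx = 90;  ∫_0^3 -8*x dx = -36;
  ∫_0^3 3 dx = 9.
Sum: -81 + 90 − 36 + 9 = -18.
So LHS = -18.
∫_0^3 v(x) φ(x) dx = ∫_0^3 (-4*x^3 + 14*x^2 - 6*x) dx. Term by term:
  ∫_0^3 -4*x^3 dx = -81;  ∫_0^3 14*x^2 dx = 126;  ∫_0^3 -6*x dx = -27.
Sum: -81 + 126 − 27 = 18.
So RHS = -∫_0^3 v(x) φ(x) dx = -18.
LHS = RHS, so the identity holds for this test φ.
Moreover u is smooth here and v(x) = u'(x) = 4*x - 2 pointwise, so the identity holds for every test function. Hence v is the weak derivative of u.


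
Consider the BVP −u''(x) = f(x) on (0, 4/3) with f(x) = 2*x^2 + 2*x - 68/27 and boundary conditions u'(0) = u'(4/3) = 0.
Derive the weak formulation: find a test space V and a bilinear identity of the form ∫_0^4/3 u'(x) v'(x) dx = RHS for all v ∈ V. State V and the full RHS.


V = H^1(0, 4/3) (no boundary constraint on v; u is determined up to an additive constant); weak form: ∫_0^4/3 u'v' dx = ∫_0^4/3 (2*x^2 + 2*x - 68/27) v dx for all v ∈ V.

Multiply both sides by a test function v and integrate from 0 to 4/3:
  ∫_0^4/3 −u''(x) v(x) dx = ∫_0^4/3 f(x) v(x) dx.
Integrate the LHS by parts once:
  ∫_0^4/3 −u'' v dx = −[u'(x) v(x)]_0^4/3 + ∫_0^4/3 u'(x) v'(x) dx.
Thus ∫_0^4/3 u'(x) v'(x) dx = ∫_0^4/3 f(x) v(x) dx + [u'(x) v(x)]_0^4/3.
Choose V so that boundary terms are either known or forced to vanish.
u has homogeneous Neumann: u'(0) = u'(4/3) = 0. So [u' v]_0^4/3 = 0·v(4/3) − 0·v(0) = 0 for any v; take V = H^1(0, 4/3).
Weak formulation: find u (satisfying any essential BC) such that ∫_0^4/3 u'(x) v'(x) dx = ∫_0^4/3 f v dx for all v ∈ V (homogeneous Neumann, so boundary terms vanish).
Substituting f(x) = 2*x^2 + 2*x - 68/27, the right-hand side is ∫_0^4/3 (2*x^2 + 2*x - 68/27) v dx.
Compatibility check (pure Neumann): taking v ≡ 1 ∈ V gives 0 = ∫_0^4/3 f dx + (0) − (0), i.e. ∫_0^4/3 f dx must equal u'(0) − u'(4/3) = 0. Indeed ∫_0^4/3 (2*x^2 + 2*x - 68/27) dx = 0, so the data are compatible. The solution is then unique only up to an additive constant (fix it e.g. by requiring ∫_0^4/3 u dx = 0).


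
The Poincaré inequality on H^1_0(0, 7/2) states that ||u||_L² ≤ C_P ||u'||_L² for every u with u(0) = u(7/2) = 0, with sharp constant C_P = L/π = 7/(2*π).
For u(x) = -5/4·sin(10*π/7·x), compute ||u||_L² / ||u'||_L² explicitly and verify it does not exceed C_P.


||u||_L² / ||u'||_L² = 7/(10*π) < C_P = 7/(2*π).

u(x) = -5/4·sin(10*π/7·x), so u'(x) = -25*π*cos(10*π*x/7)/14.
Writing u(x) = A·sin(kπx/L) with A = -5/4 and k = 5, use ∫_0^L sin²(kπx/L) dx = L/2 and ∫_0^L cos²(kπx/L) dx = L/2.
u² = 25/16·sin²(10*π/7·x) and (u')² = 625*π^2/196·cos²(10*π/7·x), and each of sin², cos² integrates to L/2 = 7/4 over (0, 7/2).
∫_0^7/2 u² dx = 175/64, so ||u||_L² = 5*sqrt(7)/8.
∫_0^7/2 (u')² dx = 625*π^2/112, so ||u'||_L² = 25*sqrt(7)*π/28.
Ratio ||u||_L² / ||u'||_L² = 7/(10*π).
Sharp Poincaré constant on H^1_0(0, 7/2) is C_P = L/π = 7/(2*π), achieved by sin(2*π/7·x).
This is the k = 5 harmonic; the ratio L/(kπ) is strictly less than C_P = L/π, consistent with the sharp inequality ||u||_L² ≤ C_P ||u'||_L².


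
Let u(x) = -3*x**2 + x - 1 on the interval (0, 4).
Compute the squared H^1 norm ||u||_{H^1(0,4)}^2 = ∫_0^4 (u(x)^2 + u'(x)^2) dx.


||u||_{H^1}^2 = 34088/15

The H^1 norm (squared) on an interval (0, L) is
  ||u||_{H^1}^2 = ∫_0^L u(x)^2 dx + ∫_0^L u'(x)^2 dx.
Compute u'(x) = 1 - 6*x.
Then u(x)^2 = 9*x**4 - 6*x**3 + 7*x**2 - 2*x + 1 and u'(x)^2 = 36*x**2 - 12*x + 1.
Integrate each monomial from 0 to 4 using ∫_0^4 c·x^n dx = c·4^(n+1)/(n+1):
  ∫_0^4 u(x)^2 dx = ∫_0^4 (9*x^4 - 6*x^3 + 7*x^2 - 2*x + 1) dx. Term by term:
    ∫_0^4 9*x^4 dx = 9216/5;  ∫_0^4 -6*x^3 dx = -384;  ∫_0^4 7*x^2 dx = 448/3;
    ∫_0^4 -2*x dx = -16;  ∫_0^4 1 dx = 4.
  Sum: 9216/5 − 384 + 448/3 − 16 + 4 = 23948/15.
  ∫_0^4 u'(x)^2 dx = ∫_0^4 (36*x^2 - 12*x + 1) dx. Term by term:
    ∫_0^4 36*x^2 dx = 768;  ∫_0^4 -12*x dx = -96;  ∫_0^4 1 dx = 4.
  Sum: 768 − 96 + 4 = 676.
Adding: ||u||_{H^1}^2 = 23948/15 + 676 = 34088/15.


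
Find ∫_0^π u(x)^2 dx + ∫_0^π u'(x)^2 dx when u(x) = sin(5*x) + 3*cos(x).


||u||_{H^1(0,π)}^2 = 22*π

u'(x) = -3*sin(x) + 5*cos(5*x).
Expand u² and (u')² and integrate term by term on (0, π), using: for integers n ≥ 1, ∫_0^π sin²(nx) dx = ∫_0^π cos²(nx) dx = π/2; for n ≠ n', ∫_0^π sin(nx)sin(n'x) dx = ∫_0^π cos(nx)cos(n'x) dx = 0; and by product-to-sum, ∫_0^π sin(nx)cos(n'x) dx = ½∫_0^π [sin((n+n')x) + sin((n−n')x)] dx, which is 0 when n+n' is even and 2n/(n²−n'²) when n+n' is odd (it need not vanish on (0, π)).
  u² squared terms: (3)²·∫cos(x)² dx = 9·π/2 = 9*π/2;  (1)²·∫sin(5x)² dx = 1·π/2 = π/2.
  u² cross terms: 2·(3)·(1)·∫cos(x)·sin(5x) dx = 6·(0) = 0.
  So ∫_0^π u² dx = 9*π/2 + π/2 + 0 = 5*π.
  (u')² squared terms: (-3)²·∫sin(x)² dx = 9·π/2 = 9*π/2;  (5)²·∫cos(5x)² dx = 25·π/2 = 25*π/2.
  (u')² cross terms: 2·(-3)·(5)·∫sin(x)·cos(5x) dx = -30·(0) = 0.
  So ∫_0^π (u')² dx = 9*π/2 + 25*π/2 + 0 = 17*π.
||u||_{H^1}^2 = (5*π) + (17*π) = 22*π.


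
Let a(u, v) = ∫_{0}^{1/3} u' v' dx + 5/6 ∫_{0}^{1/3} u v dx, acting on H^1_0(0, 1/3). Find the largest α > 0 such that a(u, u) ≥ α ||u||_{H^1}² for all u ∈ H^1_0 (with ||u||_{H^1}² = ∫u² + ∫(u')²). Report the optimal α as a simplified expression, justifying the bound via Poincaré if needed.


α = (5 + 54*π^2)/(6*(1 + 9*π^2))

Coercivity of a(·,·) on H^1_0(0, 1/3) means a(u, u) ≥ α ||u||_{H^1}² for every u ∈ H^1_0.
The interval has length L = 1/3, and Poincaré/coercivity depend only on L. Here a(u, u) = ∫(u')² + (5/6)·∫u².
Here 0 < c = 5/6 < 1. The condition a(u,u) ≥ α||u||_{H^1}² reads (1−α)∫(u')² ≥ (α−c)∫u². Any admissible α is ≤ 1 (rapidly oscillating u have ∫u²/∫(u')² → 0), and α = 1 would force 0 ≥ (1−c)∫u², impossible since c < 1; so 1−α > 0. By the sharp Poincaré inequality on H^1_0 of an interval of length L, ∫(u')² ≥ (π/L)²∫u² with equality for the first sine mode sin(π(x−x₀)/L) (x₀ the left endpoint), so the inequality holds for all u iff (1−α)(π/L)² ≥ α − c, i.e. α ≤ ((π/L)² + c)/((π/L)² + 1) = (1 + c(L/π)²)/(1 + (L/π)²). With (π/L)² = 9*π^2 and c = 5/6, the largest admissible constant is α = ((π/L)² + c)/((π/L)² + 1).
Simplifying, α = (5 + 54*π^2)/(6*(1 + 9*π^2)).


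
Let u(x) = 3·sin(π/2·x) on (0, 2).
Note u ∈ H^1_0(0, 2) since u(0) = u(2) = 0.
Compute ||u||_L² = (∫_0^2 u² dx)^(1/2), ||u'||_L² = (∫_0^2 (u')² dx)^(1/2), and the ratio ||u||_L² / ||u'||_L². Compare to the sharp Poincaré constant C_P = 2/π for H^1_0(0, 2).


||u||_L² / ||u'||_L² = 2/π = C_P.

u(x) = 3·sin(π/2·x), so u'(x) = 3*π*cos(π*x/2)/2.
Writing u(x) = A·sin(kπx/L) with A = 3 and k = 1, use ∫_0^L sin²(kπx/L) dx = L/2 and ∫_0^L cos²(kπx/L) dx = L/2.
u² = 9·sin²(π/2·x) and (u')² = 9*π^2/4·cos²(π/2·x), and each of sin², cos² integrates to L/2 = 1 over (0, 2).
∫_0^2 u² dx = 9, so ||u||_L² = 3.
∫_0^2 (u')² dx = 9*π^2/4, so ||u'||_L² = 3*π/2.
Ratio ||u||_L² / ||u'||_L² = 2/π.
Sharp Poincaré constant on H^1_0(0, 2) is C_P = L/π = 2/π, achieved by sin(π/2·x).
This is the k = 1 eigenfunction (up to amplitude), so the ratio equals the sharp Poincaré constant exactly.


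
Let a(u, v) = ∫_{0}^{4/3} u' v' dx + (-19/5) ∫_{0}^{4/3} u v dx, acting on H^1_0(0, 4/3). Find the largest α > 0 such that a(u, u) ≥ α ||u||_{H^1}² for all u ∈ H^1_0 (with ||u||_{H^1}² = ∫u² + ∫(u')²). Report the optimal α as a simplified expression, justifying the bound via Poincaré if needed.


α = (-304 + 45*π^2)/(5*(16 + 9*π^2))

Coercivity of a(·,·) on H^1_0(0, 4/3) means a(u, u) ≥ α ||u||_{H^1}² for every u ∈ H^1_0.
The interval has length L = 4/3, and Poincaré/coercivity depend only on L. Here a(u, u) = ∫(u')² + (-19/5)·∫u².
Here c = -19/5 < 0 with |c| < (π/L)² = 9*π^2/16, so coercivity still holds. The condition a(u,u) ≥ α||u||_{H^1}² reads (1−α)∫(u')² ≥ (α−c)∫u². Any admissible α is ≤ 1 (rapidly oscillating u have ∫u²/∫(u')² → 0), and α = 1 would force 0 ≥ (1−c)∫u², impossible since c < 1; so 1−α > 0. By the sharp Poincaré inequality on H^1_0 of an interval of length L, ∫(u')² ≥ (π/L)²∫u² with equality for the first sine mode sin(π(x−x₀)/L) (x₀ the left endpoint), so the inequality holds for all u iff (1−α)(π/L)² ≥ α − c, i.e. α ≤ ((π/L)² + c)/((π/L)² + 1) = (1 + c(L/π)²)/(1 + (L/π)²). (Direct route, valid since c ≤ 0: Poincaré gives c∫u² ≥ c(L/π)²∫(u')², so a(u,u) ≥ (1 + c(L/π)²)∫(u')², while ||u||_{H^1}² ≤ (1 + (L/π)²)∫(u')²; dividing yields the same α.) With (π/L)² = 9*π^2/16 and c = -19/5, the largest admissible constant is α = ((π/L)² + c)/((π/L)² + 1).
Simplifying, α = (-304 + 45*π^2)/(5*(16 + 9*π^2)).


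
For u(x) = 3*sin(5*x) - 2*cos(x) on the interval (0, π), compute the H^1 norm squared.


||u||_{H^1(0,π)}^2 = 121*π

u'(x) = 2*sin(x) + 15*cos(5*x).
Expand u² and (u')² and integrate term by term on (0, π), using: for integers n ≥ 1, ∫_0^π sin²(nx) dx = ∫_0^π cos²(nx) dx = π/2; for n ≠ n', ∫_0^π sin(nx)sin(n'x) dx = ∫_0^π cos(nx)cos(n'x) dx = 0; and by product-to-sum, ∫_0^π sin(nx)cos(n'x) dx = ½∫_0^π [sin((n+n')x) + sin((n−n')x)] dx, which is 0 when n+n' is even and 2n/(n²−n'²) when n+n' is odd (it need not vanish on (0, π)).
  u² squared terms: (-2)²·∫cos(x)² dx = 4·π/2 = 2*π;  (3)²·∫sin(5x)² dx = 9·π/2 = 9*π/2.
  u² cross terms: 2·(-2)·(3)·∫cos(x)·sin(5x) dx = -12·(0) = 0.
  So ∫_0^π u² dx = 2*π + 9*π/2 + 0 = 13*π/2.
  (u')² squared terms: (2)²·∫sin(x)² dx = 4·π/2 = 2*π;  (15)²·∫cos(5x)² dx = 225·π/2 = 225*π/2.
  (u')² cross terms: 2·(2)·(15)·∫sin(x)·cos(5x) dx = 60·(0) = 0.
  So ∫_0^π (u')² dx = 2*π + 225*π/2 + 0 = 229*π/2.
||u||_{H^1}^2 = (13*π/2) + (229*π/2) = 121*π.


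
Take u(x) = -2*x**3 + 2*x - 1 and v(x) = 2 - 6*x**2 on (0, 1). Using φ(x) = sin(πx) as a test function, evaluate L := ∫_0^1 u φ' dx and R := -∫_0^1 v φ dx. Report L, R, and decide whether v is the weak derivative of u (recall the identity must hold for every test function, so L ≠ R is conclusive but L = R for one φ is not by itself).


LHS = -24/π^3 + 2/π, RHS = -24/π^3 + 2/π. Yes, v = u' weakly.

u(x) = -2*x**3 + 2*x - 1, classical derivative u'(x) = 2 - 6*x**2.
φ(x) = sin(πx), so φ'(x) = π*cos(π*x).
Note φ(0) = φ(1) = 0, so the boundary term u·φ vanishes.
LHS = ∫_0^1 u(x) φ'(x) dx = ∫_0^1 (-2*π*x^3*cos(π*x) + 2*π*x*cos(π*x) - π*cos(π*x)) dx. Term by term:
  ∫_0^1 -π*cos(π*x) dx = 0;  ∫_0^1 -2*π*x^3*cos(π*x) dx = -24/π^3 + 6/π;  ∫_0^1 2*π*x*cos(π*x) dx = -4/π.
Sum: 0 + -24/π^3 + 6/π − 4/π = -24/π^3 + 2/π.
So LHS = -24/π^3 + 2/π.
∫_0^1 v(x) φ(x) dx = ∫_0^1 (-6*x^2*sin(π*x) + 2*sin(π*x)) dx. Term by term:
  ∫_0^1 2*sin(π*x) dx = 4/π;  ∫_0^1 -6*x^2*sin(π*x) dx = -6/π + 24/π^3.
Sum: 4/π + -6/π + 24/π^3 = -2/π + 24/π^3.
So RHS = -∫_0^1 v(x) φ(x) dx = -24/π^3 + 2/π.
LHS = RHS, so the identity holds for this test φ.
Moreover u is smooth here and v(x) = u'(x) = 2 - 6*x**2 pointwise, so the identity holds for every test function. Hence v is the weak derivative of u.


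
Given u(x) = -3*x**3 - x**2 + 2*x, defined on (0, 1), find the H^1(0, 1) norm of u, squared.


||u||_{H^1}^2 = 314/21

The H^1 norm (squared) on an interval (0, L) is
  ||u||_{H^1}^2 = ∫_0^L u(x)^2 dx + ∫_0^L u'(x)^2 dx.
Compute u'(x) = -9*x**2 - 2*x + 2.
Then u(x)^2 = 9*x**6 + 6*x**5 - 11*x**4 - 4*x**3 + 4*x**2 and u'(x)^2 = 81*x**4 + 36*x**3 - 32*x**2 - 8*x + 4.
Integrate each monomial from 0 to 1 using ∫_0^1 c·x^n dx = c·1^(n+1)/(n+1):
  ∫_0^1 u(x)^2 dx = ∫_0^1 (9*x^6 + 6*x^5 - 11*x^4 - 4*x^3 + 4*x^2) dx. Term by term:
    ∫_0^1 9*x^6 dx = 9/7;  ∫_0^1 6*x^5 dx = 1;  ∫_0^1 -11*x^4 dx = -11/5;
    ∫_0^1 -4*x^3 dx = -1;  ∫_0^1 4*x^2 dx = 4/3.
  Sum: 9/7 + 1 − 11/5 − 1 + 4/3 = 44/105.
  ∫_0^1 u'(x)^2 dx = ∫_0^1 (81*x^4 + 36*x^3 - 32*x^2 - 8*x + 4) dx. Term by term:
    ∫_0^1 81*x^4 dx = 81/5;  ∫_0^1 36*x^3 dx = 9;  ∫_0^1 -32*x^2 dx = -32/3;
    ∫_0^1 -8*x dx = -4;  ∫_0^1 4 dx = 4.
  Sum: 81/5 + 9 − 32/3 − 4 + 4 = 218/15.
Adding: ||u||_{H^1}^2 = 44/105 + 218/15 = 314/21.


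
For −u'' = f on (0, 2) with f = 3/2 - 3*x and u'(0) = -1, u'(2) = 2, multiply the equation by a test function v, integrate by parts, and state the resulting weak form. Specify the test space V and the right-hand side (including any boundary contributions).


V = H^1(0, 2) (v unrestricted at boundary; u is determined up to an additive constant); weak form: ∫_0^2 u'v' dx = ∫_0^2 (3/2 - 3*x) v dx + 2·v(2) + v(0) for all v ∈ V.

Multiply both sides by a test function v and integrate from 0 to 2:
  ∫_0^2 −u''(x) v(x) dx = ∫_0^2 f(x) v(x) dx.
Integrate the LHS by parts once:
  ∫_0^2 −u'' v dx = −[u'(x) v(x)]_0^2 + ∫_0^2 u'(x) v'(x) dx.
Thus ∫_0^2 u'(x) v'(x) dx = ∫_0^2 f(x) v(x) dx + [u'(x) v(x)]_0^2.
Choose V so that boundary terms are either known or forced to vanish.
u has inhomogeneous Neumann u'(0) = -1, u'(2) = 2. [u' v]_0^2 = (2)·v(2) − (-1)·v(0) = 2·v(2) + v(0). Take V = H^1(0, 2); boundary term becomes part of RHS.
Weak formulation: find u (satisfying any essential BC) such that ∫_0^2 u'(x) v'(x) dx = ∫_0^2 f v dx + 2·v(2) + v(0) for all v ∈ V (Neumann data are natural BCs: they enter the RHS as boundary terms).
Substituting f(x) = 3/2 - 3*x, the right-hand side is ∫_0^2 (3/2 - 3*x) v dx + 2·v(2) + v(0).
Compatibility check (pure Neumann): taking v ≡ 1 ∈ V gives 0 = ∫_0^2 f dx + (2) − (-1), i.e. ∫_0^2 f dx must equal u'(0) − u'(2) = -3. Indeed ∫_0^2 (3/2 - 3*x) dx = -3, so the data are compatible. The solution is then unique only up to an additive constant (fix it e.g. by requiring ∫_0^2 u dx = 0).


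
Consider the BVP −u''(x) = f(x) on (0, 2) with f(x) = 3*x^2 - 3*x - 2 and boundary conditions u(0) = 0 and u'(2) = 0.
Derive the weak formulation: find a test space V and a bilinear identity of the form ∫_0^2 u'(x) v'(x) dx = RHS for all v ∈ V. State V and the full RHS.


V = {v ∈ H^1(0, 2) : v(0) = 0} (test functions vanish at x = 0 where u is specified); weak form: ∫_0^2 u'v' dx = ∫_0^2 (3*x^2 - 3*x - 2) v dx for all v ∈ V.

Multiply both sides by a test function v and integrate from 0 to 2:
  ∫_0^2 −u''(x) v(x) dx = ∫_0^2 f(x) v(x) dx.
Integrate the LHS by parts once:
  ∫_0^2 −u'' v dx = −[u'(x) v(x)]_0^2 + ∫_0^2 u'(x) v'(x) dx.
Thus ∫_0^2 u'(x) v'(x) dx = ∫_0^2 f(x) v(x) dx + [u'(x) v(x)]_0^2.
Choose V so that boundary terms are either known or forced to vanish.
Mixed BC: u(0) = 0 (Dirichlet) and u'(2) = 0 (Neumann). Define V = {v ∈ H^1(0, 2) : v(0) = 0}. Then [u' v]_0^2 = u'(2)·v(2) − u'(0)·0 = 0.
Weak formulation: find u (satisfying any essential BC) such that ∫_0^2 u'(x) v'(x) dx = ∫_0^2 f v dx for all v ∈ V (Dirichlet at 0 absorbed into V; the Neumann datum at x = 2 is zero, so no boundary term remains).
Substituting f(x) = 3*x^2 - 3*x - 2, the right-hand side is ∫_0^2 (3*x^2 - 3*x - 2) v dx.


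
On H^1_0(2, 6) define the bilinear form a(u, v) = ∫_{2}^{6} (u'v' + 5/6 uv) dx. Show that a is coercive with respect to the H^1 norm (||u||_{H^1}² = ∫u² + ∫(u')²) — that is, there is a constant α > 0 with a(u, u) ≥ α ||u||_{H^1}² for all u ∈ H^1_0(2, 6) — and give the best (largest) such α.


α = (π^2 + 40/3)/(π^2 + 16)

Coercivity of a(·,·) on H^1_0(2, 6) means a(u, u) ≥ α ||u||_{H^1}² for every u ∈ H^1_0.
The interval has length L = 4, and Poincaré/coercivity depend only on L. Here a(u, u) = ∫(u')² + (5/6)·∫u².
Here 0 < c = 5/6 < 1. The condition a(u,u) ≥ α||u||_{H^1}² reads (1−α)∫(u')² ≥ (α−c)∫u². Any admissible α is ≤ 1 (rapidly oscillating u have ∫u²/∫(u')² → 0), and α = 1 would force 0 ≥ (1−c)∫u², impossible since c < 1; so 1−α > 0. By the sharp Poincaré inequality on H^1_0 of an interval of length L, ∫(u')² ≥ (π/L)²∫u² with equality for the first sine mode sin(π(x−x₀)/L) (x₀ the left endpoint), so the inequality holds for all u iff (1−α)(π/L)² ≥ α − c, i.e. α ≤ ((π/L)² + c)/((π/L)² + 1) = (1 + c(L/π)²)/(1 + (L/π)²). With (π/L)² = π^2/16 and c = 5/6, the largest admissible constant is α = ((π/L)² + c)/((π/L)² + 1).
Simplifying, α = (π^2 + 40/3)/(π^2 + 16).


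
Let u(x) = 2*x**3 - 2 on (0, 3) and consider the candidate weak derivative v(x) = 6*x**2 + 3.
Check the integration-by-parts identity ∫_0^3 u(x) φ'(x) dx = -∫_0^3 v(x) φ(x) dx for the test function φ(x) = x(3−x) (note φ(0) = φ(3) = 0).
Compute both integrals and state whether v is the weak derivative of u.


LHS = -729/10, RHS = -432/5. No, v is not the weak derivative of u.

u(x) = 2*x**3 - 2, classical derivative u'(x) = 6*x**2.
φ(x) = x(3−x), so φ'(x) = 3 - 2*x.
Note φ(0) = φ(3) = 0, so the boundary term u·φ vanishes.
LHS = ∫_0^3 u(x) φ'(x) dx = ∫_0^3 (-4*x^4 + 6*x^3 + 4*x - 6) dx. Term by term:
  ∫_0^3 -4*x^4 dx = -972/5;  ∫_0^3 6*x^3 dx = 243/2;  ∫_0^3 4*x dx = 18;
  ∫_0^3 -6 dx = -18.
Sum: -972/5 + 243/2 + 18 − 18 = -729/10.
So LHS = -729/10.
∫_0^3 v(x) φ(x) dx = ∫_0^3 (-6*x^4 + 18*x^3 - 3*x^2 + 9*x) dx. Term by term:
  ∫_0^3 -6*x^4 dx = -1458/5;  ∫_0^3 18*x^3 dx = 729/2;  ∫_0^3 -3*x^2 dx = -27;
  ∫_0^3 9*x dx = 81/2.
Sum: -1458/5 + 729/2 − 27 + 81/2 = 432/5.
So RHS = -∫_0^3 v(x) φ(x) dx = -432/5.
LHS − RHS = 27/2 ≠ 0, so the identity fails.
(For a valid weak derivative the identity must hold for EVERY test function, in particular this one. The failure shows v is NOT the weak derivative of u.)
Correct weak derivative would be u'(x) = 6*x**2.


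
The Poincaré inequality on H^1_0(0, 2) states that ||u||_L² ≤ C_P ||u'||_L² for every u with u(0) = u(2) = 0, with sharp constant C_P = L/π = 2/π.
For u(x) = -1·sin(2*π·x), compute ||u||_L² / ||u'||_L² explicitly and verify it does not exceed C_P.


||u||_L² / ||u'||_L² = 1/(2*π) < C_P = 2/π.

u(x) = -1·sin(2*π·x), so u'(x) = -2*π*cos(2*π*x).
Writing u(x) = A·sin(kπx/L) with A = -1 and k = 4, use ∫_0^L sin²(kπx/L) dx = L/2 and ∫_0^L cos²(kπx/L) dx = L/2.
u² = 1·sin²(2*π·x) and (u')² = 4*π^2·cos²(2*π·x), and each of sin², cos² integrates to L/2 = 1 over (0, 2).
∫_0^2 u² dx = 1, so ||u||_L² = 1.
∫_0^2 (u')² dx = 4*π^2, so ||u'||_L² = 2*π.
Ratio ||u||_L² / ||u'||_L² = 1/(2*π).
Sharp Poincaré constant on H^1_0(0, 2) is C_P = L/π = 2/π, achieved by sin(π/2·x).
This is the k = 4 harmonic; the ratio L/(kπ) is strictly less than C_P = L/π, consistent with the sharp inequality ||u||_L² ≤ C_P ||u'||_L².


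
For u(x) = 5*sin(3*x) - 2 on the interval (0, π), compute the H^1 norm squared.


||u||_{H^1(0,π)}^2 = -40/3 + 129*π

u'(x) = 15*cos(3*x).
Expand u² and (u')² and integrate term by term on (0, π), using: for integers n ≥ 1, ∫_0^π sin²(nx) dx = ∫_0^π cos²(nx) dx = π/2; for n ≠ n', ∫_0^π sin(nx)sin(n'x) dx = ∫_0^π cos(nx)cos(n'x) dx = 0; and by product-to-sum, ∫_0^π sin(nx)cos(n'x) dx = ½∫_0^π [sin((n+n')x) + sin((n−n')x)] dx, which is 0 when n+n' is even and 2n/(n²−n'²) when n+n' is odd (it need not vanish on (0, π)). For the constant mode: ∫_0^π 1 dx = π, ∫_0^π cos(nx) dx = 0, ∫_0^π sin(nx) dx = (1−(−1)^n)/n.
  u² squared terms: (-2)²·∫1 dx = 4·π = 4*π;  (5)²·∫sin(3x)² dx = 25·π/2 = 25*π/2.
  u² cross terms: 2·(-2)·(5)·∫1·sin(3x) dx = -20·(2/3) = -40/3.
  So ∫_0^π u² dx = 4*π + 25*π/2 − 40/3 = -40/3 + 33*π/2.
  (u')² squared terms: (15)²·∫cos(3x)² dx = 225·π/2 = 225*π/2.
  So ∫_0^π (u')² dx = 225*π/2.
||u||_{H^1}^2 = (-40/3 + 33*π/2) + (225*π/2) = -40/3 + 129*π.


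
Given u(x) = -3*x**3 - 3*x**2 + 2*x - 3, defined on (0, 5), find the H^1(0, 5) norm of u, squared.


||u||_{H^1}^2 = 9005455/42

The H^1 norm (squared) on an interval (0, L) is
  ||u||_{H^1}^2 = ∫_0^L u(x)^2 dx + ∫_0^L u'(x)^2 dx.
Compute u'(x) = -9*x**2 - 6*x + 2.
Then u(x)^2 = 9*x**6 + 18*x**5 - 3*x**4 + 6*x**3 + 22*x**2 - 12*x + 9 and u'(x)^2 = 81*x**4 + 108*x**3 - 24*x + 4.
Integrate each monomial from 0 to 5 using ∫_0^5 c·x^n dx = c·5^(n+1)/(n+1):
  ∫_0^5 u(x)^2 dx = ∫_0^5 (9*x^6 + 18*x^5 - 3*x^4 + 6*x^3 + 22*x^2 - 12*x + 9) dx. Term by term:
    ∫_0^5 9*x^6 dx = 703125/7;  ∫_0^5 18*x^5 dx = 46875;  ∫_0^5 -3*x^4 dx = -1875;
    ∫_0^5 6*x^3 dx = 1875/2;  ∫_0^5 22*x^2 dx = 2750/3;  ∫_0^5 -12*x dx = -150;
    ∫_0^5 9 dx = 45.
  Sum: 703125/7 + 46875 − 1875 + 1875/2 + 2750/3 − 150 + 45 = 6182215/42.
  ∫_0^5 u'(x)^2 dx = ∫_0^5 (81*x^4 + 108*x^3 - 24*x + 4) dx. Term by term:
    ∫_0^5 81*x^4 dx = 50625;  ∫_0^5 108*x^3 dx = 16875;  ∫_0^5 -24*x dx = -300;
    ∫_0^5 4 dx = 20.
  Sum: 50625 + 16875 − 300 + 20 = 67220.
Adding: ||u||_{H^1}^2 = 6182215/42 + 67220 = 9005455/42.


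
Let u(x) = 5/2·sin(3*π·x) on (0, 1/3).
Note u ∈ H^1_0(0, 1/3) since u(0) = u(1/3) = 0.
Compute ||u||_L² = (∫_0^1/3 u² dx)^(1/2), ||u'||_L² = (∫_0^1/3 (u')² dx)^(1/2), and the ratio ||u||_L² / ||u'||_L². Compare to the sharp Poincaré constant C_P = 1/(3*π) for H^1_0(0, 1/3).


||u||_L² / ||u'||_L² = 1/(3*π) = C_P.

u(x) = 5/2·sin(3*π·x), so u'(x) = 15*π*cos(3*π*x)/2.
Writing u(x) = A·sin(kπx/L) with A = 5/2 and k = 1, use ∫_0^L sin²(kπx/L) dx = L/2 and ∫_0^L cos²(kπx/L) dx = L/2.
u² = 25/4·sin²(3*π·x) and (u')² = 225*π^2/4·cos²(3*π·x), and each of sin², cos² integrates to L/2 = 1/6 over (0, 1/3).
∫_0^1/3 u² dx = 25/24, so ||u||_L² = 5*sqrt(6)/12.
∫_0^1/3 (u')² dx = 75*π^2/8, so ||u'||_L² = 5*sqrt(6)*π/4.
Ratio ||u||_L² / ||u'||_L² = 1/(3*π).
Sharp Poincaré constant on H^1_0(0, 1/3) is C_P = L/π = 1/(3*π), achieved by sin(3*π·x).
This is the k = 1 eigenfunction (up to amplitude), so the ratio equals the sharp Poincaré constant exactly.


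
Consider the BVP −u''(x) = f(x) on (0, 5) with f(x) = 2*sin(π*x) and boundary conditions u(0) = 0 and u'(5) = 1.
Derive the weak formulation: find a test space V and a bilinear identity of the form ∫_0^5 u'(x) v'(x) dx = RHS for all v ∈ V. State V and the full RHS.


V = {v ∈ H^1(0, 5) : v(0) = 0} (test functions vanish at x = 0 where u is specified); weak form: ∫_0^5 u'v' dx = ∫_0^5 (2*sin(π*x)) v dx + v(5) for all v ∈ V.

Multiply both sides by a test function v and integrate from 0 to 5:
  ∫_0^5 −u''(x) v(x) dx = ∫_0^5 f(x) v(x) dx.
Integrate the LHS by parts once:
  ∫_0^5 −u'' v dx = −[u'(x) v(x)]_0^5 + ∫_0^5 u'(x) v'(x) dx.
Thus ∫_0^5 u'(x) v'(x) dx = ∫_0^5 f(x) v(x) dx + [u'(x) v(x)]_0^5.
Choose V so that boundary terms are either known or forced to vanish.
Mixed BC: u(0) = 0 (Dirichlet) and u'(5) = 1 (Neumann). Define V = {v ∈ H^1(0, 5) : v(0) = 0}. Then [u' v]_0^5 = u'(5)·v(5) − u'(0)·0 = v(5).
Weak formulation: find u (satisfying any essential BC) such that ∫_0^5 u'(x) v'(x) dx = ∫_0^5 f v dx + v(5) for all v ∈ V (Dirichlet at 0 absorbed into V; Neumann datum at x = 5 contributes the boundary term).
Substituting f(x) = 2*sin(π*x), the right-hand side is ∫_0^5 (2*sin(π*x)) v dx + v(5).


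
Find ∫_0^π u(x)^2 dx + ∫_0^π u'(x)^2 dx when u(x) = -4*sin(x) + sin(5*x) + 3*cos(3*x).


||u||_{H^1(0,π)}^2 = 74*π

u'(x) = -9*sin(3*x) - 4*cos(x) + 5*cos(5*x).
Expand u² and (u')² and integrate term by term on (0, π), using: for integers n ≥ 1, ∫_0^π sin²(nx) dx = ∫_0^π cos²(nx) dx = π/2; for n ≠ n', ∫_0^π sin(nx)sin(n'x) dx = ∫_0^π cos(nx)cos(n'x) dx = 0; and by product-to-sum, ∫_0^π sin(nx)cos(n'x) dx = ½∫_0^π [sin((n+n')x) + sin((n−n')x)] dx, which is 0 when n+n' is even and 2n/(n²−n'²) when n+n' is odd (it need not vanish on (0, π)).
  u² squared terms: (-4)²·∫sin(x)² dx = 16·π/2 = 8*π;  (3)²·∫cos(3x)² dx = 9·π/2 = 9*π/2;  (1)²·∫sin(5x)² dx = 1·π/2 = π/2.
  u² cross terms: 2·(-4)·(3)·∫sin(x)·cos(3x) dx = -24·(0) = 0;  2·(-4)·(1)·∫sin(x)·sin(5x) dx = -8·(0) = 0;  2·(3)·(1)·∫cos(3x)·sin(5x) dx = 6·(0) = 0.
  So ∫_0^π u² dx = 8*π + 9*π/2 + π/2 + 0 + 0 + 0 = 13*π.
  (u')² squared terms: (-9)²·∫sin(3x)² dx = 81·π/2 = 81*π/2;  (-4)²·∫cos(x)² dx = 16·π/2 = 8*π;  (5)²·∫cos(5x)² dx = 25·π/2 = 25*π/2.
  (u')² cross terms: 2·(-9)·(-4)·∫sin(3x)·cos(x) dx = 72·(0) = 0;  2·(-9)·(5)·∫sin(3x)·cos(5x) dx = -90·(0) = 0;  2·(-4)·(5)·∫cos(x)·cos(5x) dx = -40·(0) = 0.
  So ∫_0^π (u')² dx = 81*π/2 + 8*π + 25*π/2 + 0 + 0 + 0 = 61*π.
||u||_{H^1}^2 = (13*π) + (61*π) = 74*π.


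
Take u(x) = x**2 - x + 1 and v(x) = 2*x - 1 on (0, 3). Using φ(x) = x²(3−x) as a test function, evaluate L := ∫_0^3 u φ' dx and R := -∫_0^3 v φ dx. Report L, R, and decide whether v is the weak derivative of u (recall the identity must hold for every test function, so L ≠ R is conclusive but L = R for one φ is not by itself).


LHS = -351/20, RHS = -351/20. Yes, v = u' weakly.

u(x) = x**2 - x + 1, classical derivative u'(x) = 2*x - 1.
φ(x) = x²(3−x), so φ'(x) = 3*x*(2 - x).
Note φ(0) = φ(3) = 0, so the boundary term u·φ vanishes.
LHS = ∫_0^3 u(x) φ'(x) dx = ∫_0^3 (-3*x^4 + 9*x^3 - 9*x^2 + 6*x) dx. Term by term:
  ∫_0^3 -3*x^4 dx = -729/5;  ∫_0^3 9*x^3 dx = 729/4;  ∫_0^3 -9*x^2 dx = -81;
  ∫_0^3 6*x dx = 27.
Sum: -729/5 + 729/4 − 81 + 27 = -351/20.
So LHS = -351/20.
∫_0^3 v(x) φ(x) dx = ∫_0^3 (-2*x^4 + 7*x^3 - 3*x^2) dx. Term by term:
  ∫_0^3 -2*x^4 dx = -486/5;  ∫_0^3 7*x^3 dx = 567/4;  ∫_0^3 -3*x^2 dx = -27.
Sum: -486/5 + 567/4 − 27 = 351/20.
So RHS = -∫_0^3 v(x) φ(x) dx = -351/20.
LHS = RHS, so the identity holds for this test φ.
Moreover u is smooth here and v(x) = u'(x) = 2*x - 1 pointwise, so the identity holds for every test function. Hence v is the weak derivative of u.


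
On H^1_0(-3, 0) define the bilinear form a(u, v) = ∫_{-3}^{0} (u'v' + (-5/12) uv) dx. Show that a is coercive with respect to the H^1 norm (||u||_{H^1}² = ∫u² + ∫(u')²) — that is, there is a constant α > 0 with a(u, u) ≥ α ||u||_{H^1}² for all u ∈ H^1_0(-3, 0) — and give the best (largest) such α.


α = (-15/4 + π^2)/(9 + π^2)

Coercivity of a(·,·) on H^1_0(-3, 0) means a(u, u) ≥ α ||u||_{H^1}² for every u ∈ H^1_0.
The interval has length L = 3, and Poincaré/coercivity depend only on L. Here a(u, u) = ∫(u')² + (-5/12)·∫u².
Here c = -5/12 < 0 with |c| < (π/L)² = π^2/9, so coercivity still holds. The condition a(u,u) ≥ α||u||_{H^1}² reads (1−α)∫(u')² ≥ (α−c)∫u². Any admissible α is ≤ 1 (rapidly oscillating u have ∫u²/∫(u')² → 0), and α = 1 would force 0 ≥ (1−c)∫u², impossible since c < 1; so 1−α > 0. By the sharp Poincaré inequality on H^1_0 of an interval of length L, ∫(u')² ≥ (π/L)²∫u² with equality for the first sine mode sin(π(x−x₀)/L) (x₀ the left endpoint), so the inequality holds for all u iff (1−α)(π/L)² ≥ α − c, i.e. α ≤ ((π/L)² + c)/((π/L)² + 1) = (1 + c(L/π)²)/(1 + (L/π)²). (Direct route, valid since c ≤ 0: Poincaré gives c∫u² ≥ c(L/π)²∫(u')², so a(u,u) ≥ (1 + c(L/π)²)∫(u')², while ||u||_{H^1}² ≤ (1 + (L/π)²)∫(u')²; dividing yields the same α.) With (π/L)² = π^2/9 and c = -5/12, the largest admissible constant is α = ((π/L)² + c)/((π/L)² + 1).
Simplifying, α = (-15/4 + π^2)/(9 + π^2).


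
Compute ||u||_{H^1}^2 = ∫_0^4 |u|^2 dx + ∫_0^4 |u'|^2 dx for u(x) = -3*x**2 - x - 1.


||u||_{H^1}^2 = 48968/15

The H^1 norm (squared) on an interval (0, L) is
  ||u||_{H^1}^2 = ∫_0^L u(x)^2 dx + ∫_0^L u'(x)^2 dx.
Compute u'(x) = -6*x - 1.
Then u(x)^2 = 9*x**4 + 6*x**3 + 7*x**2 + 2*x + 1 and u'(x)^2 = 36*x**2 + 12*x + 1.
Integrate each monomial from 0 to 4 using ∫_0^4 c·x^n dx = c·4^(n+1)/(n+1):
  ∫_0^4 u(x)^2 dx = ∫_0^4 (9*x^4 + 6*x^3 + 7*x^2 + 2*x + 1) dx. Term by term:
    ∫_0^4 9*x^4 dx = 9216/5;  ∫_0^4 6*x^3 dx = 384;  ∫_0^4 7*x^2 dx = 448/3;
    ∫_0^4 2*x dx = 16;  ∫_0^4 1 dx = 4.
  Sum: 9216/5 + 384 + 448/3 + 16 + 4 = 35948/15.
  ∫_0^4 u'(x)^2 dx = ∫_0^4 (36*x^2 + 12*x + 1) dx. Term by term:
    ∫_0^4 36*x^2 dx = 768;  ∫_0^4 12*x dx = 96;  ∫_0^4 1 dx = 4.
  Sum: 768 + 96 + 4 = 868.
Adding: ||u||_{H^1}^2 = 35948/15 + 868 = 48968/15.


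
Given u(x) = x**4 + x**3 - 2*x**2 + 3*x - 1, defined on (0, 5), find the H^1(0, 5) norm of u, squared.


||u||_{H^1}^2 = 130419725/252

The H^1 norm (squared) on an interval (0, L) is
  ||u||_{H^1}^2 = ∫_0^L u(x)^2 dx + ∫_0^L u'(x)^2 dx.
Compute u'(x) = 4*x**3 + 3*x**2 - 4*x + 3.
Then u(x)^2 = x**8 + 2*x**7 - 3*x**6 + 2*x**5 + 8*x**4 - 14*x**3 + 13*x**2 - 6*x + 1 and u'(x)^2 = 16*x**6 + 24*x**5 - 23*x**4 + 34*x**2 - 24*x + 9.
Integrate each monomial from 0 to 5 using ∫_0^5 c·x^n dx = c·5^(n+1)/(n+1):
  ∫_0^5 u(x)^2 dx = ∫_0^5 (x^8 + 2*x^7 - 3*x^6 + 2*x^5 + 8*x^4 - 14*x^3 + 13*x^2 - 6*x + 1) dx. Term by term:
    ∫_0^5 x^8 dx = 1953125/9;  ∫_0^5 2*x^7 dx = 390625/4;  ∫_0^5 -3*x^6 dx = -234375/7;
    ∫_0^5 2*x^5 dx = 15625/3;  ∫_0^5 8*x^4 dx = 5000;  ∫_0^5 -14*x^3 dx = -4375/2;
    ∫_0^5 13*x^2 dx = 1625/3;  ∫_0^5 -6*x dx = -75;  ∫_0^5 1 dx = 5.
  Sum: 1953125/9 + 390625/4 − 234375/7 + 15625/3 + 5000 − 4375/2 + 1625/3 − 75 + 5 = 72999485/252.
  ∫_0^5 u'(x)^2 dx = ∫_0^5 (16*x^6 + 24*x^5 - 23*x^4 + 34*x^2 - 24*x + 9) dx. Term by term:
    ∫_0^5 16*x^6 dx = 1250000/7;  ∫_0^5 24*x^5 dx = 62500;  ∫_0^5 -23*x^4 dx = -14375;
    ∫_0^5 34*x^2 dx = 4250/3;  ∫_0^5 -24*x dx = -300;  ∫_0^5 9 dx = 45.
  Sum: 1250000/7 + 62500 − 14375 + 4250/3 − 300 + 45 = 4785020/21.
Adding: ||u||_{H^1}^2 = 72999485/252 + 4785020/21 = 130419725/252.


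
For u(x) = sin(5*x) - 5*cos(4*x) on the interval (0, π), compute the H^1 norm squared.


||u||_{H^1(0,π)}^2 = -1700/9 + 451*π/2

u'(x) = 20*sin(4*x) + 5*cos(5*x).
Expand u² and (u')² and integrate term by term on (0, π), using: for integers n ≥ 1, ∫_0^π sin²(nx) dx = ∫_0^π cos²(nx) dx = π/2; for n ≠ n', ∫_0^π sin(nx)sin(n'x) dx = ∫_0^π cos(nx)cos(n'x) dx = 0; and by product-to-sum, ∫_0^π sin(nx)cos(n'x) dx = ½∫_0^π [sin((n+n')x) + sin((n−n')x)] dx, which is 0 when n+n' is even and 2n/(n²−n'²) when n+n' is odd (it need not vanish on (0, π)).
  u² squared terms: (-5)²·∫cos(4x)² dx = 25·π/2 = 25*π/2;  (1)²·∫sin(5x)² dx = 1·π/2 = π/2.
  u² cross terms: 2·(-5)·(1)·∫cos(4x)·sin(5x) dx = -10·(10/9) = -100/9.
  So ∫_0^π u² dx = 25*π/2 + π/2 − 100/9 = -100/9 + 13*π.
  (u')² squared terms: (5)²·∫cos(5x)² dx = 25·π/2 = 25*π/2;  (20)²·∫sin(4x)² dx = 400·π/2 = 200*π.
  (u')² cross terms: 2·(5)·(20)·∫cos(5x)·sin(4x) dx = 200·(-8/9) = -1600/9.
  So ∫_0^π (u')² dx = 25*π/2 + 200*π − 1600/9 = -1600/9 + 425*π/2.
||u||_{H^1}^2 = (-100/9 + 13*π) + (-1600/9 + 425*π/2) = -1700/9 + 451*π/2.


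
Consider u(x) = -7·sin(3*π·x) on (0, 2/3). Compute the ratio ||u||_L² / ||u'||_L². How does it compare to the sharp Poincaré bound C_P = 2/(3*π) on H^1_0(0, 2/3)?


||u||_L² / ||u'||_L² = 1/(3*π) < C_P = 2/(3*π).

u(x) = -7·sin(3*π·x), so u'(x) = -21*π*cos(3*π*x).
Writing u(x) = A·sin(kπx/L) with A = -7 and k = 2, use ∫_0^L sin²(kπx/L) dx = L/2 and ∫_0^L cos²(kπx/L) dx = L/2.
u² = 49·sin²(3*π·x) and (u')² = 441*π^2·cos²(3*π·x), and each of sin², cos² integrates to L/2 = 1/3 over (0, 2/3).
∫_0^2/3 u² dx = 49/3, so ||u||_L² = 7*sqrt(3)/3.
∫_0^2/3 (u')² dx = 147*π^2, so ||u'||_L² = 7*sqrt(3)*π.
Ratio ||u||_L² / ||u'||_L² = 1/(3*π).
Sharp Poincaré constant on H^1_0(0, 2/3) is C_P = L/π = 2/(3*π), achieved by sin(3*π/2·x).
This is the k = 2 harmonic; the ratio L/(kπ) is strictly less than C_P = L/π, consistent with the sharp inequality ||u||_L² ≤ C_P ||u'||_L².


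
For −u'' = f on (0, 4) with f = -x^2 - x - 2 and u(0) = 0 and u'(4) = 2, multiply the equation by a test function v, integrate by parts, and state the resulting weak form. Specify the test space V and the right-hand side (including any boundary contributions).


V = {v ∈ H^1(0, 4) : v(0) = 0} (test functions vanish at x = 0 where u is specified); weak form: ∫_0^4 u'v' dx = ∫_0^4 (-x^2 - x - 2) v dx + 2·v(4) for all v ∈ V.

Multiply both sides by a test function v and integrate from 0 to 4:
  ∫_0^4 −u''(x) v(x) dx = ∫_0^4 f(x) v(x) dx.
Integrate the LHS by parts once:
  ∫_0^4 −u'' v dx = −[u'(x) v(x)]_0^4 + ∫_0^4 u'(x) v'(x) dx.
Thus ∫_0^4 u'(x) v'(x) dx = ∫_0^4 f(x) v(x) dx + [u'(x) v(x)]_0^4.
Choose V so that boundary terms are either known or forced to vanish.
Mixed BC: u(0) = 0 (Dirichlet) and u'(4) = 2 (Neumann). Define V = {v ∈ H^1(0, 4) : v(0) = 0}. Then [u' v]_0^4 = u'(4)·v(4) − u'(0)·0 = 2·v(4).
Weak formulation: find u (satisfying any essential BC) such that ∫_0^4 u'(x) v'(x) dx = ∫_0^4 f v dx + 2·v(4) for all v ∈ V (Dirichlet at 0 absorbed into V; Neumann datum at x = 4 contributes the boundary term).
Substituting f(x) = -x^2 - x - 2, the right-hand side is ∫_0^4 (-x^2 - x - 2) v dx + 2·v(4).


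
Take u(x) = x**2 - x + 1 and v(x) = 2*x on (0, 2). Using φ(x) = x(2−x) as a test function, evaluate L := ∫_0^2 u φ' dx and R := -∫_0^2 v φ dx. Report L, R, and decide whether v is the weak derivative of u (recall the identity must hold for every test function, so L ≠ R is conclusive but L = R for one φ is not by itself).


LHS = -4/3, RHS = -8/3. No, v is not the weak derivative of u.

u(x) = x**2 - x + 1, classical derivative u'(x) = 2*x - 1.
φ(x) = x(2−x), so φ'(x) = 2 - 2*x.
Note φ(0) = φ(2) = 0, so the boundary term u·φ vanishes.
LHS = ∫_0^2 u(x) φ'(x) dx = ∫_0^2 (-2*x^3 + 4*x^2 - 4*x + 2) dx. Term by term:
  ∫_0^2 -2*x^3 dx = -8;  ∫_0^2 4*x^2 dx = 32/3;  ∫_0^2 -4*x dx = -8;
  ∫_0^2 2 dx = 4.
Sum: -8 + 32/3 − 8 + 4 = -4/3.
So LHS = -4/3.
∫_0^2 v(x) φ(x) dx = ∫_0^2 (-2*x^3 + 4*x^2) dx. Term by term:
  ∫_0^2 -2*x^3 dx = -8;  ∫_0^2 4*x^2 dx = 32/3.
Sum: -8 + 32/3 = 8/3.
So RHS = -∫_0^2 v(x) φ(x) dx = -8/3.
LHS − RHS = 4/3 ≠ 0, so the identity fails.
(For a valid weak derivative the identity must hold for EVERY test function, in particular this one. The failure shows v is NOT the weak derivative of u.)
Correct weak derivative would be u'(x) = 2*x - 1.


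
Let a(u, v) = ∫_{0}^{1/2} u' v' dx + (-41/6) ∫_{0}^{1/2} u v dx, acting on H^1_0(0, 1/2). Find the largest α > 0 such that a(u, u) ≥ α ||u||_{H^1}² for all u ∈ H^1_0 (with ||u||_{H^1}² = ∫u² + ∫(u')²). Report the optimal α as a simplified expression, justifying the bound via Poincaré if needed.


α = (-41 + 24*π^2)/(6*(1 + 4*π^2))

Coercivity of a(·,·) on H^1_0(0, 1/2) means a(u, u) ≥ α ||u||_{H^1}² for every u ∈ H^1_0.
The interval has length L = 1/2, and Poincaré/coercivity depend only on L. Here a(u, u) = ∫(u')² + (-41/6)·∫u².
Here c = -41/6 < 0 with |c| < (π/L)² = 4*π^2, so coercivity still holds. The condition a(u,u) ≥ α||u||_{H^1}² reads (1−α)∫(u')² ≥ (α−c)∫u². Any admissible α is ≤ 1 (rapidly oscillating u have ∫u²/∫(u')² → 0), and α = 1 would force 0 ≥ (1−c)∫u², impossible since c < 1; so 1−α > 0. By the sharp Poincaré inequality on H^1_0 of an interval of length L, ∫(u')² ≥ (π/L)²∫u² with equality for the first sine mode sin(π(x−x₀)/L) (x₀ the left endpoint), so the inequality holds for all u iff (1−α)(π/L)² ≥ α − c, i.e. α ≤ ((π/L)² + c)/((π/L)² + 1) = (1 + c(L/π)²)/(1 + (L/π)²). (Direct route, valid since c ≤ 0: Poincaré gives c∫u² ≥ c(L/π)²∫(u')², so a(u,u) ≥ (1 + c(L/π)²)∫(u')², while ||u||_{H^1}² ≤ (1 + (L/π)²)∫(u')²; dividing yields the same α.) With (π/L)² = 4*π^2 and c = -41/6, the largest admissible constant is α = ((π/L)² + c)/((π/L)² + 1).
Simplifying, α = (-41 + 24*π^2)/(6*(1 + 4*π^2)).


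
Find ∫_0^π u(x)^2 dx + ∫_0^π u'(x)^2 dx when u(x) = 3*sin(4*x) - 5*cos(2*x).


||u||_{H^1(0,π)}^2 = 139*π

u'(x) = 10*sin(2*x) + 12*cos(4*x).
Expand u² and (u')² and integrate term by term on (0, π), using: for integers n ≥ 1, ∫_0^π sin²(nx) dx = ∫_0^π cos²(nx) dx = π/2; for n ≠ n', ∫_0^π sin(nx)sin(n'x) dx = ∫_0^π cos(nx)cos(n'x) dx = 0; and by product-to-sum, ∫_0^π sin(nx)cos(n'x) dx = ½∫_0^π [sin((n+n')x) + sin((n−n')x)] dx, which is 0 when n+n' is even and 2n/(n²−n'²) when n+n' is odd (it need not vanish on (0, π)).
  u² squared terms: (-5)²·∫cos(2x)² dx = 25·π/2 = 25*π/2;  (3)²·∫sin(4x)² dx = 9·π/2 = 9*π/2.
  u² cross terms: 2·(-5)·(3)·∫cos(2x)·sin(4x) dx = -30·(0) = 0.
  So ∫_0^π u² dx = 25*π/2 + 9*π/2 + 0 = 17*π.
  (u')² squared terms: (10)²·∫sin(2x)² dx = 100·π/2 = 50*π;  (12)²·∫cos(4x)² dx = 144·π/2 = 72*π.
  (u')² cross terms: 2·(10)·(12)·∫sin(2x)·cos(4x) dx = 240·(0) = 0.
  So ∫_0^π (u')² dx = 50*π + 72*π + 0 = 122*π.
||u||_{H^1}^2 = (17*π) + (122*π) = 139*π.


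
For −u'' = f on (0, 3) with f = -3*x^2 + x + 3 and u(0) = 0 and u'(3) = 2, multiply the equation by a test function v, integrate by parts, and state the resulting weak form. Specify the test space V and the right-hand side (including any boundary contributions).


V = {v ∈ H^1(0, 3) : v(0) = 0} (test functions vanish at x = 0 where u is specified); weak form: ∫_0^3 u'v' dx = ∫_0^3 (-3*x^2 + x + 3) v dx + 2·v(3) for all v ∈ V.

Multiply both sides by a test function v and integrate from 0 to 3:
  ∫_0^3 −u''(x) v(x) dx = ∫_0^3 f(x) v(x) dx.
Integrate the LHS by parts once:
  ∫_0^3 −u'' v dx = −[u'(x) v(x)]_0^3 + ∫_0^3 u'(x) v'(x) dx.
Thus ∫_0^3 u'(x) v'(x) dx = ∫_0^3 f(x) v(x) dx + [u'(x) v(x)]_0^3.
Choose V so that boundary terms are either known or forced to vanish.
Mixed BC: u(0) = 0 (Dirichlet) and u'(3) = 2 (Neumann). Define V = {v ∈ H^1(0, 3) : v(0) = 0}. Then [u' v]_0^3 = u'(3)·v(3) − u'(0)·0 = 2·v(3).
Weak formulation: find u (satisfying any essential BC) such that ∫_0^3 u'(x) v'(x) dx = ∫_0^3 f v dx + 2·v(3) for all v ∈ V (Dirichlet at 0 absorbed into V; Neumann datum at x = 3 contributes the boundary term).
Substituting f(x) = -3*x^2 + x + 3, the right-hand side is ∫_0^3 (-3*x^2 + x + 3) v dx + 2·v(3).
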